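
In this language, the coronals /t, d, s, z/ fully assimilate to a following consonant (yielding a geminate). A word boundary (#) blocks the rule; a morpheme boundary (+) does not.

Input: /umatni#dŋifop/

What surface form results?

/t/ before /n/ → [n] (total assimilation)
/d/ before /ŋ/ → [ŋ] (total assimilation)

[umanni#ŋŋifop]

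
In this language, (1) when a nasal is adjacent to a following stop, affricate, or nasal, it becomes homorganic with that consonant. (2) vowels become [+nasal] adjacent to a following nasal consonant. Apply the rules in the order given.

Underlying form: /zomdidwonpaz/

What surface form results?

[zõndidwõmpaz]

Rule 1: /m/ before /d/ (alveolar) → [n]
Rule 1: /n/ before /p/ (labial) → [m]
After rule 1: zondidwompaz
Rule 2: /o/ before nasal /n/ → [õ]
Rule 2: /o/ before nasal /m/ → [õ]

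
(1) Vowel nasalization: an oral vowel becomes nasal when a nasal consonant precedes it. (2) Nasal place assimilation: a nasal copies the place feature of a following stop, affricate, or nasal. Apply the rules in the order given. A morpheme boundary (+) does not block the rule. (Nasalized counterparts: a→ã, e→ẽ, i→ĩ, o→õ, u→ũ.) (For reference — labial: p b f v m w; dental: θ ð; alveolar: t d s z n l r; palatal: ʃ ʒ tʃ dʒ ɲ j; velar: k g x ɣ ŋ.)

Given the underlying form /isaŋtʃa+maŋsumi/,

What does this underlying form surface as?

[isaɲtʃa+mãŋsumĩ]

Rule 1: /a/ after nasal /m/ → [ã]
Rule 1: /i/ after nasal /m/ → [ĩ]
After rule 1: isaŋtʃa+mãŋsumĩ
Rule 2: /ŋ/ before /tʃ/ (palatal) → [ɲ]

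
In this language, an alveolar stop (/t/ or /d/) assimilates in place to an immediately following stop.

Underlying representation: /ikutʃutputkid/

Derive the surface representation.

/t/ before /p/ (labial) → [p]
/t/ before /k/ (velar) → [k]

[ikutʃuppukkid]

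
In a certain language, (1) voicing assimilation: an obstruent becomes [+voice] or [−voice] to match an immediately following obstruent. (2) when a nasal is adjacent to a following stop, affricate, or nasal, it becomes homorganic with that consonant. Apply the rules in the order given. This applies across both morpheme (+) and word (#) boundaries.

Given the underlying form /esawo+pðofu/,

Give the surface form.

Rule 1: /p/ before /ð/ (voiced) → [b]
After rule 1: esawo+bðofu
Rule 2: no segment meets the rule's conditions; no change.

[esawo+bðofu]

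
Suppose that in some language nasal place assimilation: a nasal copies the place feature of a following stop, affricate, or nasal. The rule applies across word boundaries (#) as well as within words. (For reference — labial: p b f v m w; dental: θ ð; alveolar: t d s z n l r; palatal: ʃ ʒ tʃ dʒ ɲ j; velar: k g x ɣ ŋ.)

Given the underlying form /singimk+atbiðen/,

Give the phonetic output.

[siŋgiŋk+atbiðen]

/n/ before /g/ (velar) → [ŋ]
/m/ before /k/ (velar) → [ŋ]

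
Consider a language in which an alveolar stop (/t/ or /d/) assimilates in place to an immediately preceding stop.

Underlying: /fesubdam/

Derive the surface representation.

/d/ after /b/ (labial) → [b]

[fesubbam]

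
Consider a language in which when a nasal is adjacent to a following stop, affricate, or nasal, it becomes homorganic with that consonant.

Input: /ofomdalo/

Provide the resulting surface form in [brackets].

/m/ before /d/ (alveolar) → [n]

[ofondalo]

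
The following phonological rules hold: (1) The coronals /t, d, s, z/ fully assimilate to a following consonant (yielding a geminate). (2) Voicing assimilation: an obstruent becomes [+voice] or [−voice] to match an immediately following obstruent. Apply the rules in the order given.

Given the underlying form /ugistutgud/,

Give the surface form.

[ugittuggud]

Rule 1: /s/ before /t/ → [t] (total assimilation)
Rule 1: /t/ before /g/ → [g] (total assimilation)
After rule 1: ugittuggud
Rule 2: no segment meets the rule's conditions; no change.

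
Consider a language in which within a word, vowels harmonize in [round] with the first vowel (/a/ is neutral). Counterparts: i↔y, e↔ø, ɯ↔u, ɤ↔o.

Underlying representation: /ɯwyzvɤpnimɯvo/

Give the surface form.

/y/ harmonizes with /ɯ/ ([-round]) → [i]
/o/ harmonizes with /ɯ/ ([-round]) → [ɤ]

[ɯwizvɤpnimɯvɤ]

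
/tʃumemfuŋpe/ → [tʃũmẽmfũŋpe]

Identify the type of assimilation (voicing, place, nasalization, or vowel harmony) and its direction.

/u/→[ũ] /e/→[ẽ] /u/→[ũ].
Each target copies a feature from the following segment, so the direction is regressive.

nasalization, regressive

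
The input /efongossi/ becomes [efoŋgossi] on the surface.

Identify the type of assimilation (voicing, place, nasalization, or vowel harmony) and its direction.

/n/→[ŋ].
Each target copies a feature from the following segment, so the direction is regressive.

place assimilation, regressive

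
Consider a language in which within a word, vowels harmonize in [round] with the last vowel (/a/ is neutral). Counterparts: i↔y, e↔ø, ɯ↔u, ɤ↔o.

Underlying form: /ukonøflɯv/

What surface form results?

/u/ harmonizes with /ɯ/ ([-round]) → [ɯ]
/o/ harmonizes with /ɯ/ ([-round]) → [ɤ]
/ø/ harmonizes with /ɯ/ ([-round]) → [e]

[ɯkɤneflɯv]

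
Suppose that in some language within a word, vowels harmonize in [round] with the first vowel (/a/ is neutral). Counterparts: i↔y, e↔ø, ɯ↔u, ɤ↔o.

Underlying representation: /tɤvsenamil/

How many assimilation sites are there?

No segment meets the rule's conditions.

0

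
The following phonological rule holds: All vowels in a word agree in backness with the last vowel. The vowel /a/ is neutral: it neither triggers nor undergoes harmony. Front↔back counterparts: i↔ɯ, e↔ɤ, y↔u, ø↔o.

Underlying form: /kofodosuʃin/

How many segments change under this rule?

/o/ harmonizes with /i/ ([-back]) → [ø]
/o/ harmonizes with /i/ ([-back]) → [ø]
/o/ harmonizes with /i/ ([-back]) → [ø]
/u/ harmonizes with /i/ ([-back]) → [y]
4 segments change.

4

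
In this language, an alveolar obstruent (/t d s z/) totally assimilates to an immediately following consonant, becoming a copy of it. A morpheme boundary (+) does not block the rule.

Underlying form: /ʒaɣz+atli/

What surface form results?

/t/ before /l/ → [l] (total assimilation)

[ʒaɣz+alli]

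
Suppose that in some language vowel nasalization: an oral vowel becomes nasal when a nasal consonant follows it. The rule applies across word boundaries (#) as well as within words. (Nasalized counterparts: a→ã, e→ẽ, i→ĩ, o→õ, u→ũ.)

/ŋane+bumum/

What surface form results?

[ŋãne+bũmũm]

/a/ before nasal /n/ → [ã]
/u/ before nasal /m/ → [ũ]
/u/ before nasal /m/ → [ũ]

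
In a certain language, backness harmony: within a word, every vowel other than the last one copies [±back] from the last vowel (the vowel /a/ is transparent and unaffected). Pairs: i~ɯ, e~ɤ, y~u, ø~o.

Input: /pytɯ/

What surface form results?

[putɯ]

/y/ harmonizes with /ɯ/ ([+back]) → [u]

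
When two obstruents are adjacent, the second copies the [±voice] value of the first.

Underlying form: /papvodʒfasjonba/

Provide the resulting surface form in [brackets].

[papfodʒvasjonba]

/v/ after /p/ (voiceless) → [f]
/f/ after /dʒ/ (voiced) → [v]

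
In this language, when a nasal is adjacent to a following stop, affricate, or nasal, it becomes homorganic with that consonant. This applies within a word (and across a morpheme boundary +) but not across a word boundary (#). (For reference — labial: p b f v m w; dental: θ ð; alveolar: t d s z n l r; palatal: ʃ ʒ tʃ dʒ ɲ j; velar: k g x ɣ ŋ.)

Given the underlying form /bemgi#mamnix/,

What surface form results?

[beŋgi#mannix]

/m/ before /g/ (velar) → [ŋ]
/m/ before /n/ (alveolar) → [n]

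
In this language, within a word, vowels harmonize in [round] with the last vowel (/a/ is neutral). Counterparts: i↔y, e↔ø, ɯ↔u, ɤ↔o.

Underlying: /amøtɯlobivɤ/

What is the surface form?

/ø/ harmonizes with /ɤ/ ([-round]) → [e]
/o/ harmonizes with /ɤ/ ([-round]) → [ɤ]

[ametɯlɤbivɤ]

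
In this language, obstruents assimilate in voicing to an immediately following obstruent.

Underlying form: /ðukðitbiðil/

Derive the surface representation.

[ðugðidbiðil]

/k/ before /ð/ (voiced) → [g]
/t/ before /b/ (voiced) → [d]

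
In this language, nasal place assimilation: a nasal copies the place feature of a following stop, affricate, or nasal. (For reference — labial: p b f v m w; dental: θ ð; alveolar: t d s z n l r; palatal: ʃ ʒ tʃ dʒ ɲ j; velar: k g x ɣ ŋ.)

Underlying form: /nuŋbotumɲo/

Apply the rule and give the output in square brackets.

[numbotuɲɲo]

/ŋ/ before /b/ (labial) → [m]
/m/ before /ɲ/ (palatal) → [ɲ]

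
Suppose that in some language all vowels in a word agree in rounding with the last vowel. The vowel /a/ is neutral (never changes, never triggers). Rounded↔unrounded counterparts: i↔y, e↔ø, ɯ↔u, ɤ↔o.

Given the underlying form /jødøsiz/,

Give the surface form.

/ø/ harmonizes with /i/ ([-round]) → [e]
/ø/ harmonizes with /i/ ([-round]) → [e]

[jedesiz]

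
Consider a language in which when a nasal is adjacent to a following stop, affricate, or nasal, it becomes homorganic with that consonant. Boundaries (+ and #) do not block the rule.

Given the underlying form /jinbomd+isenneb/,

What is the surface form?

[jimbond+isenneb]

/n/ before /b/ (labial) → [m]
/m/ before /d/ (alveolar) → [n]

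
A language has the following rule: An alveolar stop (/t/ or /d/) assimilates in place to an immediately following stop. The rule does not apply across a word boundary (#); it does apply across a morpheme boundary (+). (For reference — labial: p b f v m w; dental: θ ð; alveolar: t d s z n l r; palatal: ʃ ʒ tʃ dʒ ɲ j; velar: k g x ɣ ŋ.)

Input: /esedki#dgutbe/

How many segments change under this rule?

/d/ before /k/ (velar) → [g]
/d/ before /g/ (velar) → [g]
/t/ before /b/ (labial) → [p]
3 segments change.

3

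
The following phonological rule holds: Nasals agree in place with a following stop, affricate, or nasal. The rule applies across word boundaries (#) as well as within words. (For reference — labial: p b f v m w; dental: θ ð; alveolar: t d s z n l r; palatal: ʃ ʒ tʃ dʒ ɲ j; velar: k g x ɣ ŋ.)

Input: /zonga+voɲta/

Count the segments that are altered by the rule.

2

/n/ before /g/ (velar) → [ŋ]
/ɲ/ before /t/ (alveolar) → [n]
2 segments change.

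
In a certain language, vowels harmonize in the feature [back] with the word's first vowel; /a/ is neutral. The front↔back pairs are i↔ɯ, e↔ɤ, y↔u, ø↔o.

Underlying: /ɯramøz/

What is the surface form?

[ɯramoz]

/ø/ harmonizes with /ɯ/ ([+back]) → [o]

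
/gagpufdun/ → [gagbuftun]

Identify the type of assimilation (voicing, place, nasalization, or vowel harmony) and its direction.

/p/→[b] /d/→[t].
Each target copies a feature from the preceding segment, so the direction is progressive.

voicing assimilation, progressive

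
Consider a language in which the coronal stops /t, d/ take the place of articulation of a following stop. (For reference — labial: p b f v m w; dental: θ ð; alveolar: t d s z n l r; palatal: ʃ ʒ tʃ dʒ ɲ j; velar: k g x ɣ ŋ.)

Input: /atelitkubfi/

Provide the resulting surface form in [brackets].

[atelikkubfi]

/t/ before /k/ (velar) → [k]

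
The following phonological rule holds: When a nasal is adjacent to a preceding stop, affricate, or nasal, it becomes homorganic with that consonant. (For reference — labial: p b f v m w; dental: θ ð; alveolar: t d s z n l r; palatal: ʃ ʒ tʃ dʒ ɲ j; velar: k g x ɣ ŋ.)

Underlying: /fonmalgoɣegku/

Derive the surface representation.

[fonnalgoɣegku]

/m/ after /n/ (alveolar) → [n]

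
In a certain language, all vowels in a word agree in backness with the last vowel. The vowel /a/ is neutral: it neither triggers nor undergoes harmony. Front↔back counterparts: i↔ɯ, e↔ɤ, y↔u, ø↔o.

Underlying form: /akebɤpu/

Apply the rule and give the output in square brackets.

/e/ harmonizes with /u/ ([+back]) → [ɤ]

[akɤbɤpu]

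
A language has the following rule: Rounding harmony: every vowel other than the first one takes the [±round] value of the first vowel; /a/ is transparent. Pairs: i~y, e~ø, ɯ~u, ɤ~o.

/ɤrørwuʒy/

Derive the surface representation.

[ɤrerwɯʒi]

/ø/ harmonizes with /ɤ/ ([-round]) → [e]
/u/ harmonizes with /ɤ/ ([-round]) → [ɯ]
/y/ harmonizes with /ɤ/ ([-round]) → [i]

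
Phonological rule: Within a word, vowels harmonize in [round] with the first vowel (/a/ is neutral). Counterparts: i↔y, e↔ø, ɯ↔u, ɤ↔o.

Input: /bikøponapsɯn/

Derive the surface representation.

/ø/ harmonizes with /i/ ([-round]) → [e]
/o/ harmonizes with /i/ ([-round]) → [ɤ]

[bikepɤnapsɯn]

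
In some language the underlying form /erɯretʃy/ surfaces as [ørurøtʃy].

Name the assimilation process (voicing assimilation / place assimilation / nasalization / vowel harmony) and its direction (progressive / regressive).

/e/→[ø] /ɯ/→[u] /e/→[ø].
Vowels agree with the last vowel, so the harmony is regressive.

vowel harmony, regressive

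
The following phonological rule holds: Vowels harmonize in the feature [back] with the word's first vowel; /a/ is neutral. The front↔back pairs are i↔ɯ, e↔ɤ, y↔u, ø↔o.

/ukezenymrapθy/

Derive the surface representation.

[ukɤzɤnumrapθu]

/e/ harmonizes with /u/ ([+back]) → [ɤ]
/e/ harmonizes with /u/ ([+back]) → [ɤ]
/y/ harmonizes with /u/ ([+back]) → [u]
/y/ harmonizes with /u/ ([+back]) → [u]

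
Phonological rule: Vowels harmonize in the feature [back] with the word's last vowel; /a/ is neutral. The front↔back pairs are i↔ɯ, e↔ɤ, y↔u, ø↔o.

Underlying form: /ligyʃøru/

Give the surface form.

/i/ harmonizes with /u/ ([+back]) → [ɯ]
/y/ harmonizes with /u/ ([+back]) → [u]
/ø/ harmonizes with /u/ ([+back]) → [o]

[lɯguʃoru]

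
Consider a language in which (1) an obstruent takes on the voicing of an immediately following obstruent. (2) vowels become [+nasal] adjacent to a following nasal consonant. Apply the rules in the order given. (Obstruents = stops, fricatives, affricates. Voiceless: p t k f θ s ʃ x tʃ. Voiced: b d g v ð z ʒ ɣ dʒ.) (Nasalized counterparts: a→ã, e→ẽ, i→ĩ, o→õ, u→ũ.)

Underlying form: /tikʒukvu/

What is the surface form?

[tigʒugvu]

Rule 1: /k/ before /ʒ/ (voiced) → [g]
Rule 1: /k/ before /v/ (voiced) → [g]
After rule 1: tigʒugvu
Rule 2: no segment meets the rule's conditions; no change.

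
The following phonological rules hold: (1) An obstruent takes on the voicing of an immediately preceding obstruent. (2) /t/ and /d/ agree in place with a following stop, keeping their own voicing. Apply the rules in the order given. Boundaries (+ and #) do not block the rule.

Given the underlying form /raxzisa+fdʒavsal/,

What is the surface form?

[raxsisa+ftʃavzal]

Rule 1: /z/ after /x/ (voiceless) → [s]
Rule 1: /dʒ/ after /f/ (voiceless) → [tʃ]
Rule 1: /s/ after /v/ (voiced) → [z]
After rule 1: raxsisa+ftʃavzal
Rule 2: no segment meets the rule's conditions; no change.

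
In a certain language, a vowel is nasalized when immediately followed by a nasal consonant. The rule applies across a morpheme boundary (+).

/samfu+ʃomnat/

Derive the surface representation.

[sãmfu+ʃõmnat]

/a/ before nasal /m/ → [ã]
/o/ before nasal /m/ → [õ]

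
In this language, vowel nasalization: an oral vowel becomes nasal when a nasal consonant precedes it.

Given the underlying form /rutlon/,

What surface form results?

[rutlon]

no segment meets the rule's conditions; no change.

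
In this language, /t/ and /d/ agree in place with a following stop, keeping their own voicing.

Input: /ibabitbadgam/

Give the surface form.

/t/ before /b/ (labial) → [p]
/d/ before /g/ (velar) → [g]

[ibabipbaggam]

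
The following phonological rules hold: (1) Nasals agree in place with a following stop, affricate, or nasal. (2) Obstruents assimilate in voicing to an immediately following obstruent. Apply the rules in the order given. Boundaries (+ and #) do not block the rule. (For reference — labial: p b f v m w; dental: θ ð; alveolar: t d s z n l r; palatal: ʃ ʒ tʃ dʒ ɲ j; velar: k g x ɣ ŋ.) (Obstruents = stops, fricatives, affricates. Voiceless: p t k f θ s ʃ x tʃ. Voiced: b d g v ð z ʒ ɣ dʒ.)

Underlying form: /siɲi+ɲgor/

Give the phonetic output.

[siɲi+ŋgor]

Rule 1: /ɲ/ before /g/ (velar) → [ŋ]
After rule 1: siɲi+ŋgor
Rule 2: no segment meets the rule's conditions; no change.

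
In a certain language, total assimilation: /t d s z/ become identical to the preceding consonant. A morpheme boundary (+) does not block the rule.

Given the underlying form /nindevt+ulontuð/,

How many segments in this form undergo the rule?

/d/ after /n/ → [n] (total assimilation)
/t/ after /v/ → [v] (total assimilation)
/t/ after /n/ → [n] (total assimilation)
3 segments change.

3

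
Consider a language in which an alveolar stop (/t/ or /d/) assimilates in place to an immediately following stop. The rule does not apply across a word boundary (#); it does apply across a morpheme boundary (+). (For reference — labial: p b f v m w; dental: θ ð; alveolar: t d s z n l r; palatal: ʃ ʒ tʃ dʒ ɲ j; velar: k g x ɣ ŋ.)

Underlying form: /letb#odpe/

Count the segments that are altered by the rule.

2

/t/ before /b/ (labial) → [p]
/d/ before /p/ (labial) → [b]
2 segments change.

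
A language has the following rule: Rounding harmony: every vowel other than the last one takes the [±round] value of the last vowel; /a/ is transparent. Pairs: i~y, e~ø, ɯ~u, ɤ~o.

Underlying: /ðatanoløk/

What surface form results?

no segment meets the rule's conditions; no change.

[ðatanoløk]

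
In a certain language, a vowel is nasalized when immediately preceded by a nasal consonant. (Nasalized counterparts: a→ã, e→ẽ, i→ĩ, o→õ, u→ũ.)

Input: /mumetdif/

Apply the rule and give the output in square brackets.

[mũmẽtdif]

/u/ after nasal /m/ → [ũ]
/e/ after nasal /m/ → [ẽ]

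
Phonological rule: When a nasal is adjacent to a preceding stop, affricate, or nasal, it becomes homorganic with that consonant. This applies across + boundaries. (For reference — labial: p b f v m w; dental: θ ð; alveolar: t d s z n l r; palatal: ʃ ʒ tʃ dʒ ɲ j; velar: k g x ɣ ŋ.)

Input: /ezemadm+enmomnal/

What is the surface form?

/m/ after /d/ (alveolar) → [n]
/m/ after /n/ (alveolar) → [n]
/n/ after /m/ (labial) → [m]

[ezemadn+ennommal]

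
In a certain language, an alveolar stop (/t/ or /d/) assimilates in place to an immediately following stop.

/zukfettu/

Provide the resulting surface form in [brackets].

no segment meets the rule's conditions; no change.

[zukfettu]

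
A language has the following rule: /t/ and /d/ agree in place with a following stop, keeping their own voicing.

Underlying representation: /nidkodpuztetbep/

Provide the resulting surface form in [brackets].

[nigkobpuztepbep]

/d/ before /k/ (velar) → [g]
/d/ before /p/ (labial) → [b]
/t/ before /b/ (labial) → [p]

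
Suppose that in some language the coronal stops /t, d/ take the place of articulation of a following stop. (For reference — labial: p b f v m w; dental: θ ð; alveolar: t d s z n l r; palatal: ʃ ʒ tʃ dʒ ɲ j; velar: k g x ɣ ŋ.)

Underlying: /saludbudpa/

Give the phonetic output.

/d/ before /b/ (labial) → [b]
/d/ before /p/ (labial) → [b]

[salubbubpa]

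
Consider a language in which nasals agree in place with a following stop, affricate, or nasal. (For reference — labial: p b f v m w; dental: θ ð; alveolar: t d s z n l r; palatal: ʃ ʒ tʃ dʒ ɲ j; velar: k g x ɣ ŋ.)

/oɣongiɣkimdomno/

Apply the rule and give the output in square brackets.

[oɣoŋgiɣkindonno]

/n/ before /g/ (velar) → [ŋ]
/m/ before /d/ (alveolar) → [n]
/m/ before /n/ (alveolar) → [n]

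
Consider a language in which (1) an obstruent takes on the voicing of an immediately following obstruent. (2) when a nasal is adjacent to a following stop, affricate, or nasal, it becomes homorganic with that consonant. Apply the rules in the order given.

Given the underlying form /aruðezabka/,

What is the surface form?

Rule 1: /b/ before /k/ (voiceless) → [p]
After rule 1: aruðezapka
Rule 2: no segment meets the rule's conditions; no change.

[aruðezapka]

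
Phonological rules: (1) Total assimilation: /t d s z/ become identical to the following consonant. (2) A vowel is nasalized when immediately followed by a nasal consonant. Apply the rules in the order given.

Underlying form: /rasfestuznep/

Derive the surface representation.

Rule 1: /s/ before /f/ → [f] (total assimilation)
Rule 1: /s/ before /t/ → [t] (total assimilation)
Rule 1: /z/ before /n/ → [n] (total assimilation)
After rule 1: raffettunnep
Rule 2: /u/ before nasal /n/ → [ũ]

[raffettũnnep]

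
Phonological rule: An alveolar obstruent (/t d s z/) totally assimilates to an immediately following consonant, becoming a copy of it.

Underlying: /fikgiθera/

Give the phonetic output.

no segment meets the rule's conditions; no change.

[fikgiθera]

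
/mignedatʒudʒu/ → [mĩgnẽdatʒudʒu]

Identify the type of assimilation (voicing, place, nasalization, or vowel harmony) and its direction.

nasalization, progressive

/i/→[ĩ] /e/→[ẽ].
Each target copies a feature from the preceding segment, so the direction is progressive.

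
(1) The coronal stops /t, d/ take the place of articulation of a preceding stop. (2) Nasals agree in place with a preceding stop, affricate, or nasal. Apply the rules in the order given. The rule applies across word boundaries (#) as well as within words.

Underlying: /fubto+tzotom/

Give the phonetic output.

Rule 1: /t/ after /b/ (labial) → [p]
After rule 1: fubpo+tzotom
Rule 2: no segment meets the rule's conditions; no change.

[fubpo+tzotom]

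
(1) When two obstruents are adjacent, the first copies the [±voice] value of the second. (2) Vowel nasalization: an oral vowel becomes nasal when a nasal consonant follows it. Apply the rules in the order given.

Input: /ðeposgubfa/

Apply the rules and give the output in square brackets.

[ðepozgupfa]

Rule 1: /s/ before /g/ (voiced) → [z]
Rule 1: /b/ before /f/ (voiceless) → [p]
After rule 1: ðepozgupfa
Rule 2: no segment meets the rule's conditions; no change.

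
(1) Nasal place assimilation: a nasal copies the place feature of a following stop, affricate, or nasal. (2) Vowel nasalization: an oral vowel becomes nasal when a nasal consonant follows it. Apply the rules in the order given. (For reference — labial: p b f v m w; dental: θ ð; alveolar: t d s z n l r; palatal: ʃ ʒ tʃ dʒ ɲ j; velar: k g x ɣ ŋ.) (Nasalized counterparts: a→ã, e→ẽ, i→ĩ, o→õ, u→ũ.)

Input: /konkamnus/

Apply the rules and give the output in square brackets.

Rule 1: /n/ before /k/ (velar) → [ŋ]
Rule 1: /m/ before /n/ (alveolar) → [n]
After rule 1: koŋkannus
Rule 2: /o/ before nasal /ŋ/ → [õ]
Rule 2: /a/ before nasal /n/ → [ã]

[kõŋkãnnus]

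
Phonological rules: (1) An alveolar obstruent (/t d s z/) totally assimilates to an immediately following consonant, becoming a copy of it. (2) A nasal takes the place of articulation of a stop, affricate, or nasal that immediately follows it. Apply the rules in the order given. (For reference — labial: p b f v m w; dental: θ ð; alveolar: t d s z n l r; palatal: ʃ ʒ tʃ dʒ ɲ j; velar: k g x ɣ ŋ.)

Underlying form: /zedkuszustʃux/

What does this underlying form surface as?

[zekkuzzutʃtʃux]

Rule 1: /d/ before /k/ → [k] (total assimilation)
Rule 1: /s/ before /z/ → [z] (total assimilation)
Rule 1: /s/ before /tʃ/ → [tʃ] (total assimilation)
After rule 1: zekkuzzutʃtʃux
Rule 2: no segment meets the rule's conditions; no change.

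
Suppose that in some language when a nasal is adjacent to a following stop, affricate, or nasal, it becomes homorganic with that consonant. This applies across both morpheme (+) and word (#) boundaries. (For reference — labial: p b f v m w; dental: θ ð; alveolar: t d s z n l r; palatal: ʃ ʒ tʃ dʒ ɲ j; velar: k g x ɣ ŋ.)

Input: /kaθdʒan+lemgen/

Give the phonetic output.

[kaθdʒan+leŋgen]

/m/ before /g/ (velar) → [ŋ]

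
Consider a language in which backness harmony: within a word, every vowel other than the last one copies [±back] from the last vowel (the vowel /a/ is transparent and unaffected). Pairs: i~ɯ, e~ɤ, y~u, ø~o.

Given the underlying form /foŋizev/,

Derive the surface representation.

/o/ harmonizes with /e/ ([-back]) → [ø]

[føŋizev]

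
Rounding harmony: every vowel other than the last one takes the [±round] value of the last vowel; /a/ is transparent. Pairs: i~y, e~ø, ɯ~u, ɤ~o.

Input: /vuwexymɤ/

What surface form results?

/u/ harmonizes with /ɤ/ ([-round]) → [ɯ]
/y/ harmonizes with /ɤ/ ([-round]) → [i]

[vɯweximɤ]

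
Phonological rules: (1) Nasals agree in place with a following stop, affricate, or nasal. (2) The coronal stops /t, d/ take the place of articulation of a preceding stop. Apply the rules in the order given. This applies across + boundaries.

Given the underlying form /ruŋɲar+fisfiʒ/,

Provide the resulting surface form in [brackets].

[ruɲɲar+fisfiʒ]

Rule 1: /ŋ/ before /ɲ/ (palatal) → [ɲ]
After rule 1: ruɲɲar+fisfiʒ
Rule 2: no segment meets the rule's conditions; no change.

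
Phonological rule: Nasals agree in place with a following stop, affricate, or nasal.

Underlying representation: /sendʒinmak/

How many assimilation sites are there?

/n/ before /dʒ/ (palatal) → [ɲ]
/n/ before /m/ (labial) → [m]
2 segments change.

2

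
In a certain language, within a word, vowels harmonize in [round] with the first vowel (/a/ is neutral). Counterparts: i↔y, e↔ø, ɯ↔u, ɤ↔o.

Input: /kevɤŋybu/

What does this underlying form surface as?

/y/ harmonizes with /e/ ([-round]) → [i]
/u/ harmonizes with /e/ ([-round]) → [ɯ]

[kevɤŋibɯ]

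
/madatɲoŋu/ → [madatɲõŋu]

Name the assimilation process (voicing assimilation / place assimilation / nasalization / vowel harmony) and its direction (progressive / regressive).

nasalization, regressive

/o/→[õ].
Each target copies a feature from the following segment, so the direction is regressive.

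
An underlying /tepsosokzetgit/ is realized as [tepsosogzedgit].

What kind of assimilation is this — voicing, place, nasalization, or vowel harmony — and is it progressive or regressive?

voicing assimilation, regressive

/k/→[g] /t/→[d].
Each target copies a feature from the following segment, so the direction is regressive.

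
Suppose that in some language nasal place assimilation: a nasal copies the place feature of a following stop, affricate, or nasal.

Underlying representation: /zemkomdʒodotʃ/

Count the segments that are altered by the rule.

/m/ before /k/ (velar) → [ŋ]
/m/ before /dʒ/ (palatal) → [ɲ]
2 segments change.

2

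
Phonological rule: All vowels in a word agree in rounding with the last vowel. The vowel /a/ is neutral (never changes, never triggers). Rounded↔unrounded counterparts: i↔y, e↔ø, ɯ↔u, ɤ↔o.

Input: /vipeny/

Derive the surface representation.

/i/ harmonizes with /y/ ([+round]) → [y]
/e/ harmonizes with /y/ ([+round]) → [ø]

[vypøny]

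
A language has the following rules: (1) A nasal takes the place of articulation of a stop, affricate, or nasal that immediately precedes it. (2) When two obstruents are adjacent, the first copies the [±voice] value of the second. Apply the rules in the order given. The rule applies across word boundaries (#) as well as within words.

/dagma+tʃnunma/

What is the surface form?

[dagŋa+tʃɲunna]

Rule 1: /m/ after /g/ (velar) → [ŋ]
Rule 1: /n/ after /tʃ/ (palatal) → [ɲ]
Rule 1: /m/ after /n/ (alveolar) → [n]
After rule 1: dagŋa+tʃɲunna
Rule 2: no segment meets the rule's conditions; no change.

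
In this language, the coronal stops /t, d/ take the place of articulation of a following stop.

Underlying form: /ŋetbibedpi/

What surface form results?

[ŋepbibebpi]

/t/ before /b/ (labial) → [p]
/d/ before /p/ (labial) → [b]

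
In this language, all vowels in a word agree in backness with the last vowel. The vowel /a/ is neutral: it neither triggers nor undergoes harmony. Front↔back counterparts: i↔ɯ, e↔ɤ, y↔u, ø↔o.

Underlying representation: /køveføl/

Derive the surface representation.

no segment meets the rule's conditions; no change.

[køveføl]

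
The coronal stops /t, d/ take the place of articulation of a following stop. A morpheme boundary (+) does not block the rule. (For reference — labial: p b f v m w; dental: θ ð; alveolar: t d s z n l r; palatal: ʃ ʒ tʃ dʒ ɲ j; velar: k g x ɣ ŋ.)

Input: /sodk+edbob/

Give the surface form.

/d/ before /k/ (velar) → [g]
/d/ before /b/ (labial) → [b]

[sogk+ebbob]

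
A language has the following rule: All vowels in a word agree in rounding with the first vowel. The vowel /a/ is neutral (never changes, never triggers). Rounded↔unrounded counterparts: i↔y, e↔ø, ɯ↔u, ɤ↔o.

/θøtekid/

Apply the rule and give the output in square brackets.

[θøtøkyd]

/e/ harmonizes with /ø/ ([+round]) → [ø]
/i/ harmonizes with /ø/ ([+round]) → [y]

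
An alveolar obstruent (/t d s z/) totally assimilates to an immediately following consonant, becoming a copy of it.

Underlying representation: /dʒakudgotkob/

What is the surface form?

/d/ before /g/ → [g] (total assimilation)
/t/ before /k/ → [k] (total assimilation)

[dʒakuggokkob]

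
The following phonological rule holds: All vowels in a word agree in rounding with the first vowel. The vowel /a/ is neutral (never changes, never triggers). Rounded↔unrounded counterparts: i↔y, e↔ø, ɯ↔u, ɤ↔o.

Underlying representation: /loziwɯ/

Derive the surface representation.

[lozywu]

/i/ harmonizes with /o/ ([+round]) → [y]
/ɯ/ harmonizes with /o/ ([+round]) → [u]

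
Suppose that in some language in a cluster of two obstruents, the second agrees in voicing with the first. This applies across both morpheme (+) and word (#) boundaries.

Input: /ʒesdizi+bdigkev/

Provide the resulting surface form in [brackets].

[ʒestizi+bdiggev]

/d/ after /s/ (voiceless) → [t]
/k/ after /g/ (voiced) → [g]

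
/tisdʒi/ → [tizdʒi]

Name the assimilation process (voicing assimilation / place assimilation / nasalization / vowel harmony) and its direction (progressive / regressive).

/s/→[z].
Each target copies a feature from the following segment, so the direction is regressive.

voicing assimilation, regressive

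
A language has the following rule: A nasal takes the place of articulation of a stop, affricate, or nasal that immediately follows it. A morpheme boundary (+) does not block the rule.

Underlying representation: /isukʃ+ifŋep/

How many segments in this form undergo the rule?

0

No segment meets the rule's conditions.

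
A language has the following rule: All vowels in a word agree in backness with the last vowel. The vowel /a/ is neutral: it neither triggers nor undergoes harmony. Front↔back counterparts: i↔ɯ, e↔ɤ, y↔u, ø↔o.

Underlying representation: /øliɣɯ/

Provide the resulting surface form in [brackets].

/ø/ harmonizes with /ɯ/ ([+back]) → [o]
/i/ harmonizes with /ɯ/ ([+back]) → [ɯ]

[olɯɣɯ]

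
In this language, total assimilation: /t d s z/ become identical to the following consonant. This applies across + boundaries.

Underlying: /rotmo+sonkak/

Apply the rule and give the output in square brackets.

[rommo+sonkak]

/t/ before /m/ → [m] (total assimilation)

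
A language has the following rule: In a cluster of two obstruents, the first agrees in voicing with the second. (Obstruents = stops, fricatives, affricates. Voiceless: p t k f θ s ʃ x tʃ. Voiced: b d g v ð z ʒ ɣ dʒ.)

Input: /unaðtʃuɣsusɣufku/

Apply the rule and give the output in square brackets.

[unaθtʃuxsuzɣufku]

/ð/ before /tʃ/ (voiceless) → [θ]
/ɣ/ before /s/ (voiceless) → [x]
/s/ before /ɣ/ (voiced) → [z]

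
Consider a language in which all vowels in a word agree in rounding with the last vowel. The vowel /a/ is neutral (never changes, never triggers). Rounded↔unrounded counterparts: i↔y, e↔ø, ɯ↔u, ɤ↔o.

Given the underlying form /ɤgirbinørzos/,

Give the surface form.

/ɤ/ harmonizes with /o/ ([+round]) → [o]
/i/ harmonizes with /o/ ([+round]) → [y]
/i/ harmonizes with /o/ ([+round]) → [y]

[ogyrbynørzos]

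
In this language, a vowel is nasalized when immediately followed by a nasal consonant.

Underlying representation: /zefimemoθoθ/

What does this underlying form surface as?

[zefĩmẽmoθoθ]

/i/ before nasal /m/ → [ĩ]
/e/ before nasal /m/ → [ẽ]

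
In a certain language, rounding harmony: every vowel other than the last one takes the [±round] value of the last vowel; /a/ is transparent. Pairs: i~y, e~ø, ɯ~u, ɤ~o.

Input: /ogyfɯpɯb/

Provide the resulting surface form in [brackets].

[ɤgifɯpɯb]

/o/ harmonizes with /ɯ/ ([-round]) → [ɤ]
/y/ harmonizes with /ɯ/ ([-round]) → [i]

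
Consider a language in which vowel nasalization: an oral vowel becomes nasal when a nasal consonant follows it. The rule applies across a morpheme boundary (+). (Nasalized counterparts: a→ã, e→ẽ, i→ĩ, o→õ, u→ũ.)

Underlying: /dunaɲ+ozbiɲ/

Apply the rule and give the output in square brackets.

[dũnãɲ+ozbĩɲ]

/u/ before nasal /n/ → [ũ]
/a/ before nasal /ɲ/ → [ã]
/i/ before nasal /ɲ/ → [ĩ]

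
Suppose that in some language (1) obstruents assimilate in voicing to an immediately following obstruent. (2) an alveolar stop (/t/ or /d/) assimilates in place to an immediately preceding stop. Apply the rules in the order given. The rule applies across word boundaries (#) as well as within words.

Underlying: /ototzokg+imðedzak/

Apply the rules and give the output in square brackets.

Rule 1: /t/ before /z/ (voiced) → [d]
Rule 1: /k/ before /g/ (voiced) → [g]
After rule 1: otodzogg+imðedzak
Rule 2: no segment meets the rule's conditions; no change.

[otodzogg+imðedzak]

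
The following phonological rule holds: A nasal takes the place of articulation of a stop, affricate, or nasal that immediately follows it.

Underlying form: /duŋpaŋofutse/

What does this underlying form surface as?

/ŋ/ before /p/ (labial) → [m]

[dumpaŋofutse]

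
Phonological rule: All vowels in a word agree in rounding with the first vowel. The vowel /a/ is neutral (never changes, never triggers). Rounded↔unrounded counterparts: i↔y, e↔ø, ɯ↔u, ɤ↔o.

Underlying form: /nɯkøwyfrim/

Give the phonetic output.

/ø/ harmonizes with /ɯ/ ([-round]) → [e]
/y/ harmonizes with /ɯ/ ([-round]) → [i]

[nɯkewifrim]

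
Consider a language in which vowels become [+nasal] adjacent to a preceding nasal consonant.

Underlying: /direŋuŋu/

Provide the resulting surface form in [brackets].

[direŋũŋũ]

/u/ after nasal /ŋ/ → [ũ]
/u/ after nasal /ŋ/ → [ũ]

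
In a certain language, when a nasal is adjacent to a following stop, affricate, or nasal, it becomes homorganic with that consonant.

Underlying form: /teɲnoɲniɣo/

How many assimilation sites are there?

/ɲ/ before /n/ (alveolar) → [n]
/ɲ/ before /n/ (alveolar) → [n]
2 segments change.

2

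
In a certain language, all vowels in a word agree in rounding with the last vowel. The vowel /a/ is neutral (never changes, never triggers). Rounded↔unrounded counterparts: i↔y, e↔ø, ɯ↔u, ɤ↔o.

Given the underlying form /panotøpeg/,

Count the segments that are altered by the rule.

2

/o/ harmonizes with /e/ ([-round]) → [ɤ]
/ø/ harmonizes with /e/ ([-round]) → [e]
2 segments change.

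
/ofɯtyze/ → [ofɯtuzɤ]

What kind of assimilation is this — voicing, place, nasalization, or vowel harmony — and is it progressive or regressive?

vowel harmony, progressive

/y/→[u] /e/→[ɤ].
Vowels agree with the first vowel, so the harmony is progressive.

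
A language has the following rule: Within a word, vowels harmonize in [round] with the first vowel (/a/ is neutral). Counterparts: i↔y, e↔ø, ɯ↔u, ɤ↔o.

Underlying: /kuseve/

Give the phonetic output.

[kusøvø]

/e/ harmonizes with /u/ ([+round]) → [ø]
/e/ harmonizes with /u/ ([+round]) → [ø]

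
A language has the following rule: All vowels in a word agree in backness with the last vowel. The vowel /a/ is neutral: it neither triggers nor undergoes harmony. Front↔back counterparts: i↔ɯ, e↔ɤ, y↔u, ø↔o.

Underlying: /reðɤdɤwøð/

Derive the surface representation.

/ɤ/ harmonizes with /ø/ ([-back]) → [e]
/ɤ/ harmonizes with /ø/ ([-back]) → [e]

[reðedewøð]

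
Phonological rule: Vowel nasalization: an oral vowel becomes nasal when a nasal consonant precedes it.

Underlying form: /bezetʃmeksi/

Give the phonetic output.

/e/ after nasal /m/ → [ẽ]

[bezetʃmẽksi]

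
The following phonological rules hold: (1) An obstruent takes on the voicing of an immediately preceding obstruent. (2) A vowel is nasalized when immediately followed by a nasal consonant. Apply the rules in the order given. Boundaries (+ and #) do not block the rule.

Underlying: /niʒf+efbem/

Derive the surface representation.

Rule 1: /f/ after /ʒ/ (voiced) → [v]
Rule 1: /b/ after /f/ (voiceless) → [p]
After rule 1: niʒv+efpem
Rule 2: /e/ before nasal /m/ → [ẽ]

[niʒv+efpẽm]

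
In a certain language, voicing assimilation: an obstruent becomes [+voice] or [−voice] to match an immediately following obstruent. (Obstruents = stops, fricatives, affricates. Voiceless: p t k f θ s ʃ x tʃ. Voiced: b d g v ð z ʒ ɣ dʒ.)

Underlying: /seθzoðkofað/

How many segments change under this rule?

/θ/ before /z/ (voiced) → [ð]
/ð/ before /k/ (voiceless) → [θ]
2 segments change.

2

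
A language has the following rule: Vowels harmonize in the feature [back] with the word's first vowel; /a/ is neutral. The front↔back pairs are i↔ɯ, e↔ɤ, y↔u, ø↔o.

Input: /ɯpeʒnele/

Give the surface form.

[ɯpɤʒnɤlɤ]

/e/ harmonizes with /ɯ/ ([+back]) → [ɤ]
/e/ harmonizes with /ɯ/ ([+back]) → [ɤ]
/e/ harmonizes with /ɯ/ ([+back]) → [ɤ]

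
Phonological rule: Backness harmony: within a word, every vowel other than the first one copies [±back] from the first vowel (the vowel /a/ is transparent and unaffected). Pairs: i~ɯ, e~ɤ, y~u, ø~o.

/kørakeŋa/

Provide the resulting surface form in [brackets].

[kørakeŋa]

no segment meets the rule's conditions; no change.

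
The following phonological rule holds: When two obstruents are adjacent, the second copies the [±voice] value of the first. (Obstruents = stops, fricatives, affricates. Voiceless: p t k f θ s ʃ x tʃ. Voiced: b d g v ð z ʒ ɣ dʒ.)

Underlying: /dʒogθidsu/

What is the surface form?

[dʒogðidzu]

/θ/ after /g/ (voiced) → [ð]
/s/ after /d/ (voiced) → [z]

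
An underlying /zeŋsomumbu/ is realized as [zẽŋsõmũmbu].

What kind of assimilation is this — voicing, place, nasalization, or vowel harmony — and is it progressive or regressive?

nasalization, regressive

/e/→[ẽ] /o/→[õ] /u/→[ũ].
Each target copies a feature from the following segment, so the direction is regressive.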